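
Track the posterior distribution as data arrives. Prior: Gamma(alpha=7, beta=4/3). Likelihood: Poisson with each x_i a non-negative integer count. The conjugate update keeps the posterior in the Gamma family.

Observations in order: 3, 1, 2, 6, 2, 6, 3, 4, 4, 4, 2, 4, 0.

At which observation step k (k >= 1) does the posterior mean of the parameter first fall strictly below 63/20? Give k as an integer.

obs 1: x=3 → posterior Gamma(10, 7/3)
obs 2: x=1 → posterior Gamma(11, 10/3)
obs 3: x=2 → posterior Gamma(13, 13/3)
obs 4: x=6 → posterior Gamma(19, 16/3)
obs 5: x=2 → posterior Gamma(21, 19/3)
obs 6: x=6 → posterior Gamma(27, 22/3)
obs 7: x=3 → posterior Gamma(30, 25/3)
obs 8: x=4 → posterior Gamma(34, 28/3)
obs 9: x=4 → posterior Gamma(38, 31/3)
obs 10: x=4 → posterior Gamma(42, 34/3)
obs 11: x=2 → posterior Gamma(44, 37/3)
obs 12: x=4 → posterior Gamma(48, 40/3)
obs 13: x=0 → posterior Gamma(48, 43/3)

k = 3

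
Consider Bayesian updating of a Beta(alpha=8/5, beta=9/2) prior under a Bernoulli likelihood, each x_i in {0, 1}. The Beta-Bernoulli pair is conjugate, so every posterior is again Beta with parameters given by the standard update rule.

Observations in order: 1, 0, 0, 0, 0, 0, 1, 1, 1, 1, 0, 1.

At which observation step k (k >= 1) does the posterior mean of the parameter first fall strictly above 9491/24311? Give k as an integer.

k = 10

obs 1: x=1 → posterior Beta(13/5, 9/2)
obs 2: x=0 → posterior Beta(13/5, 11/2)
obs 3: x=0 → posterior Beta(13/5, 13/2)
obs 4: x=0 → posterior Beta(13/5, 15/2)
obs 5: x=0 → posterior Beta(13/5, 17/2)
obs 6: x=0 → posterior Beta(13/5, 19/2)
obs 7: x=1 → posterior Beta(18/5, 19/2)
obs 8: x=1 → posterior Beta(23/5, 19/2)
obs 9: x=1 → posterior Beta(28/5, 19/2)
obs 10: x=1 → posterior Beta(33/5, 19/2)
obs 11: x=0 → posterior Beta(33/5, 21/2)
obs 12: x=1 → posterior Beta(38/5, 21/2)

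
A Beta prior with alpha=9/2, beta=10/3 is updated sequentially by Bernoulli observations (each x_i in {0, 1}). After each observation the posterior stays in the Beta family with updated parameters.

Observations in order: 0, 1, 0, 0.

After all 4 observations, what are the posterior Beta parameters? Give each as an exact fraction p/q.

alpha=11/2, beta=19/3

obs 1: x=0 → posterior Beta(9/2, 13/3)
obs 2: x=1 → posterior Beta(11/2, 13/3)
obs 3: x=0 → posterior Beta(11/2, 16/3)
obs 4: x=0 → posterior Beta(11/2, 19/3)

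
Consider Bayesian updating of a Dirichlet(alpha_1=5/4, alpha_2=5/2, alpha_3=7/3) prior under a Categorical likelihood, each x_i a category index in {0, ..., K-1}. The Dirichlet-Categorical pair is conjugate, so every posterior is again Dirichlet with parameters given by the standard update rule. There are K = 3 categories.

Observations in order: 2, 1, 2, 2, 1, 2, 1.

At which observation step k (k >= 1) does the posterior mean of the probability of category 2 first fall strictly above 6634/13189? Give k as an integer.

obs 1: x=2 → posterior Dirichlet(5/4, 5/2, 10/3)
obs 2: x=1 → posterior Dirichlet(5/4, 7/2, 10/3)
obs 3: x=2 → posterior Dirichlet(5/4, 7/2, 13/3)
obs 4: x=2 → posterior Dirichlet(5/4, 7/2, 16/3)
obs 5: x=1 → posterior Dirichlet(5/4, 9/2, 16/3)
obs 6: x=2 → posterior Dirichlet(5/4, 9/2, 19/3)
obs 7: x=1 → posterior Dirichlet(5/4, 11/2, 19/3)

k = 4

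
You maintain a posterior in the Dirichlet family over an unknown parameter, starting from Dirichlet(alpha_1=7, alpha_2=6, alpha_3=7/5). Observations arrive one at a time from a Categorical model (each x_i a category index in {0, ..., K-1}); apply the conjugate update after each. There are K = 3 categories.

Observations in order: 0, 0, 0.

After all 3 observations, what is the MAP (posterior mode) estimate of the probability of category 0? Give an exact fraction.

5/8

obs 1: x=0 → posterior Dirichlet(8, 6, 7/5)
obs 2: x=0 → posterior Dirichlet(9, 6, 7/5)
obs 3: x=0 → posterior Dirichlet(10, 6, 7/5)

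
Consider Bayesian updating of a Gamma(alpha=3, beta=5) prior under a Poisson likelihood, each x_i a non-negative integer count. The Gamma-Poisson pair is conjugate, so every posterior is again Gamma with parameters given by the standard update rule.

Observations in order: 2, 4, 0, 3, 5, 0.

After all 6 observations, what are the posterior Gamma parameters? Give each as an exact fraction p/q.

obs 1: x=2 → posterior Gamma(5, 6)
obs 2: x=4 → posterior Gamma(9, 7)
obs 3: x=0 → posterior Gamma(9, 8)
obs 4: x=3 → posterior Gamma(12, 9)
obs 5: x=5 → posterior Gamma(17, 10)
obs 6: x=0 → posterior Gamma(17, 11)

alpha=17, beta=11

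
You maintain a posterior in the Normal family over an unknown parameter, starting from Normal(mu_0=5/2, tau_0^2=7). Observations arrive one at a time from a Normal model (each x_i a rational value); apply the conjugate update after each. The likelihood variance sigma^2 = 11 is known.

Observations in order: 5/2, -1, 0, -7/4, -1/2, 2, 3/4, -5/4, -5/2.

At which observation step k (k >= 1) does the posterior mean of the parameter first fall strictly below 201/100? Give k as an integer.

obs 1: x=5/2 → posterior Normal(5/2, 77/18)
obs 2: x=-1 → posterior Normal(38/25, 77/25)
obs 3: x=0 → posterior Normal(19/16, 77/32)
obs 4: x=-7/4 → posterior Normal(103/156, 77/39)
obs 5: x=-1/2 → posterior Normal(89/184, 77/46)
obs 6: x=2 → posterior Normal(145/212, 77/53)
obs 7: x=3/4 → posterior Normal(83/120, 77/60)
obs 8: x=-5/4 → posterior Normal(131/268, 77/67)
obs 9: x=-5/2 → posterior Normal(61/296, 77/74)

k = 2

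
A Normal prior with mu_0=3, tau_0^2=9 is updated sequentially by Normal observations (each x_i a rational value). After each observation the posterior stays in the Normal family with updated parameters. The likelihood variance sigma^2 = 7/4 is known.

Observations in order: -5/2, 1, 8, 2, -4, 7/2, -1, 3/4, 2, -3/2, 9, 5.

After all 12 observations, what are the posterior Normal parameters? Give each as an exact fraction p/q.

mu_0=822/439, tau_0^2=63/439

obs 1: x=-5/2 → posterior Normal(-69/43, 63/43)
obs 2: x=1 → posterior Normal(-33/79, 63/79)
obs 3: x=8 → posterior Normal(51/23, 63/115)
obs 4: x=2 → posterior Normal(327/151, 63/151)
obs 5: x=-4 → posterior Normal(183/187, 63/187)
obs 6: x=7/2 → posterior Normal(309/223, 63/223)
obs 7: x=-1 → posterior Normal(39/37, 9/37)
obs 8: x=3/4 → posterior Normal(60/59, 63/295)
obs 9: x=2 → posterior Normal(372/331, 63/331)
obs 10: x=-3/2 → posterior Normal(318/367, 63/367)
obs 11: x=9 → posterior Normal(642/403, 63/403)
obs 12: x=5 → posterior Normal(822/439, 63/439)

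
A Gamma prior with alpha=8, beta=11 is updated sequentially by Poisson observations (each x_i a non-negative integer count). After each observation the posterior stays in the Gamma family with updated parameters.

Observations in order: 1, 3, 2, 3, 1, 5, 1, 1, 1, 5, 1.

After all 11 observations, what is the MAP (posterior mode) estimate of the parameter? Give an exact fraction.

obs 1: x=1 → posterior Gamma(9, 12)
obs 2: x=3 → posterior Gamma(12, 13)
obs 3: x=2 → posterior Gamma(14, 14)
obs 4: x=3 → posterior Gamma(17, 15)
obs 5: x=1 → posterior Gamma(18, 16)
obs 6: x=5 → posterior Gamma(23, 17)
obs 7: x=1 → posterior Gamma(24, 18)
obs 8: x=1 → posterior Gamma(25, 19)
obs 9: x=1 → posterior Gamma(26, 20)
obs 10: x=5 → posterior Gamma(31, 21)
obs 11: x=1 → posterior Gamma(32, 22)

31/22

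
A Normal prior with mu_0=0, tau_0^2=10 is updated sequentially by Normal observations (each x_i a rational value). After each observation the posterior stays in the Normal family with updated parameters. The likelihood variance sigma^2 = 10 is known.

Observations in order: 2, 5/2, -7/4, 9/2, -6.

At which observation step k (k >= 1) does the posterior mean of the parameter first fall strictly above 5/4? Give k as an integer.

k = 2

obs 1: x=2 → posterior Normal(1, 5)
obs 2: x=5/2 → posterior Normal(3/2, 10/3)
obs 3: x=-7/4 → posterior Normal(11/16, 5/2)
obs 4: x=9/2 → posterior Normal(29/20, 2)
obs 5: x=-6 → posterior Normal(5/24, 5/3)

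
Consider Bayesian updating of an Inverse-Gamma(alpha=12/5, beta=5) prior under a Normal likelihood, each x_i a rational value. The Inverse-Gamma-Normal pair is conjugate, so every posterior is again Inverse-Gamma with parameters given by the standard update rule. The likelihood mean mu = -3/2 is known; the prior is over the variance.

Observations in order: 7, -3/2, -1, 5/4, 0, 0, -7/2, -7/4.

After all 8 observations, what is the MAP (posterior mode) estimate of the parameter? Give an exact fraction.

obs 1: x=7 → posterior Inverse-Gamma(29/10, 329/8)
obs 2: x=-3/2 → posterior Inverse-Gamma(17/5, 329/8)
obs 3: x=-1 → posterior Inverse-Gamma(39/10, 165/4)
obs 4: x=5/4 → posterior Inverse-Gamma(22/5, 1441/32)
obs 5: x=0 → posterior Inverse-Gamma(49/10, 1477/32)
obs 6: x=0 → posterior Inverse-Gamma(27/5, 1513/32)
obs 7: x=-7/2 → posterior Inverse-Gamma(59/10, 1577/32)
obs 8: x=-7/4 → posterior Inverse-Gamma(32/5, 789/16)

3945/592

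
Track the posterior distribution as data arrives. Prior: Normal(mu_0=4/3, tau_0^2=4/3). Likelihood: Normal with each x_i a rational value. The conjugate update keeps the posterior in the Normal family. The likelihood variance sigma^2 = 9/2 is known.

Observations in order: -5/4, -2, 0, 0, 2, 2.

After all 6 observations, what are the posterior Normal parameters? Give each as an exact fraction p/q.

obs 1: x=-5/4 → posterior Normal(26/35, 36/35)
obs 2: x=-2 → posterior Normal(10/43, 36/43)
obs 3: x=0 → posterior Normal(10/51, 12/17)
obs 4: x=0 → posterior Normal(10/59, 36/59)
obs 5: x=2 → posterior Normal(26/67, 36/67)
obs 6: x=2 → posterior Normal(14/25, 12/25)

mu_0=14/25, tau_0^2=12/25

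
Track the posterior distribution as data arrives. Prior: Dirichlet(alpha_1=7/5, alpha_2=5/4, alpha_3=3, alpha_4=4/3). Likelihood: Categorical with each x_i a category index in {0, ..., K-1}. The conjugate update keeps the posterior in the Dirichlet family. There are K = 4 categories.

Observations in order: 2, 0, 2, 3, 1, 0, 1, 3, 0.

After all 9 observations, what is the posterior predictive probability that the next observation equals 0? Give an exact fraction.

obs 1: x=2 → posterior Dirichlet(7/5, 5/4, 4, 4/3)
obs 2: x=0 → posterior Dirichlet(12/5, 5/4, 4, 4/3)
obs 3: x=2 → posterior Dirichlet(12/5, 5/4, 5, 4/3)
obs 4: x=3 → posterior Dirichlet(12/5, 5/4, 5, 7/3)
obs 5: x=1 → posterior Dirichlet(12/5, 9/4, 5, 7/3)
obs 6: x=0 → posterior Dirichlet(17/5, 9/4, 5, 7/3)
obs 7: x=1 → posterior Dirichlet(17/5, 13/4, 5, 7/3)
obs 8: x=3 → posterior Dirichlet(17/5, 13/4, 5, 10/3)
obs 9: x=0 → posterior Dirichlet(22/5, 13/4, 5, 10/3)

264/959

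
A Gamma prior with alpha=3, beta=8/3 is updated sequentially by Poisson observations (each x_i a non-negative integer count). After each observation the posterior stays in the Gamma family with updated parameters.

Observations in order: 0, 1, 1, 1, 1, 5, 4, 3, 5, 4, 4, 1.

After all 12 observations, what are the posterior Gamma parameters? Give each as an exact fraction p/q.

alpha=33, beta=44/3

obs 1: x=0 → posterior Gamma(3, 11/3)
obs 2: x=1 → posterior Gamma(4, 14/3)
obs 3: x=1 → posterior Gamma(5, 17/3)
obs 4: x=1 → posterior Gamma(6, 20/3)
obs 5: x=1 → posterior Gamma(7, 23/3)
obs 6: x=5 → posterior Gamma(12, 26/3)
obs 7: x=4 → posterior Gamma(16, 29/3)
obs 8: x=3 → posterior Gamma(19, 32/3)
obs 9: x=5 → posterior Gamma(24, 35/3)
obs 10: x=4 → posterior Gamma(28, 38/3)
obs 11: x=4 → posterior Gamma(32, 41/3)
obs 12: x=1 → posterior Gamma(33, 44/3)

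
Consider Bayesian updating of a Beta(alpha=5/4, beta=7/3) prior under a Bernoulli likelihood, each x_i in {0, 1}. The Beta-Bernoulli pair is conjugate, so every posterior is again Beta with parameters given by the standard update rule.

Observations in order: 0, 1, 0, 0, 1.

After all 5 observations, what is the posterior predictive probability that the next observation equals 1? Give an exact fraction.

obs 1: x=0 → posterior Beta(5/4, 10/3)
obs 2: x=1 → posterior Beta(9/4, 10/3)
obs 3: x=0 → posterior Beta(9/4, 13/3)
obs 4: x=0 → posterior Beta(9/4, 16/3)
obs 5: x=1 → posterior Beta(13/4, 16/3)

39/103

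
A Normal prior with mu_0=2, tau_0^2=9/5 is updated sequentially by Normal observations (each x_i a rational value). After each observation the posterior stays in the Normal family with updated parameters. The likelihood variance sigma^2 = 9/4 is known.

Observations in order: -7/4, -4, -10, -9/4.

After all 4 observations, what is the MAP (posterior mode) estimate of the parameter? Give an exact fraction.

obs 1: x=-7/4 → posterior Normal(1/3, 1)
obs 2: x=-4 → posterior Normal(-1, 9/13)
obs 3: x=-10 → posterior Normal(-53/17, 9/17)
obs 4: x=-9/4 → posterior Normal(-62/21, 3/7)

-62/21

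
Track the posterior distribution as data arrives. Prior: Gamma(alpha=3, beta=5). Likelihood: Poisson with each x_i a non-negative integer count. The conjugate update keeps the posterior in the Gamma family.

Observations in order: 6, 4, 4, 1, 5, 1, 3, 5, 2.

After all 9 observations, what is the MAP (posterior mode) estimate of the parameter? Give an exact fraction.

obs 1: x=6 → posterior Gamma(9, 6)
obs 2: x=4 → posterior Gamma(13, 7)
obs 3: x=4 → posterior Gamma(17, 8)
obs 4: x=1 → posterior Gamma(18, 9)
obs 5: x=5 → posterior Gamma(23, 10)
obs 6: x=1 → posterior Gamma(24, 11)
obs 7: x=3 → posterior Gamma(27, 12)
obs 8: x=5 → posterior Gamma(32, 13)
obs 9: x=2 → posterior Gamma(34, 14)

33/14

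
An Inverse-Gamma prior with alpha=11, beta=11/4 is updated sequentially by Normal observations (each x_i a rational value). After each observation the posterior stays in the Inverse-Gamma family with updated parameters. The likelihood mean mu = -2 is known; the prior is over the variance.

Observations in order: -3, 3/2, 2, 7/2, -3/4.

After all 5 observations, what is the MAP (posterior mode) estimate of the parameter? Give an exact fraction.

1065/464

obs 1: x=-3 → posterior Inverse-Gamma(23/2, 13/4)
obs 2: x=3/2 → posterior Inverse-Gamma(12, 75/8)
obs 3: x=2 → posterior Inverse-Gamma(25/2, 139/8)
obs 4: x=7/2 → posterior Inverse-Gamma(13, 65/2)
obs 5: x=-3/4 → posterior Inverse-Gamma(27/2, 1065/32)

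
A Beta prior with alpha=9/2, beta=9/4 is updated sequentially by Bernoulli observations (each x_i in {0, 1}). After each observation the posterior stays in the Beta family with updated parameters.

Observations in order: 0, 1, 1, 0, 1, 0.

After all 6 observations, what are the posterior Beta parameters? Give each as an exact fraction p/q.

obs 1: x=0 → posterior Beta(9/2, 13/4)
obs 2: x=1 → posterior Beta(11/2, 13/4)
obs 3: x=1 → posterior Beta(13/2, 13/4)
obs 4: x=0 → posterior Beta(13/2, 17/4)
obs 5: x=1 → posterior Beta(15/2, 17/4)
obs 6: x=0 → posterior Beta(15/2, 21/4)

alpha=15/2, beta=21/4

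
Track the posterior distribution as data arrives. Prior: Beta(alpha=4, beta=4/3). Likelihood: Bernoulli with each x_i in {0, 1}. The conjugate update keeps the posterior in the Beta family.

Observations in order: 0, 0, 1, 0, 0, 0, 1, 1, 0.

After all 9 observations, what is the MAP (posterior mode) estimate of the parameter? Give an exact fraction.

18/37

obs 1: x=0 → posterior Beta(4, 7/3)
obs 2: x=0 → posterior Beta(4, 10/3)
obs 3: x=1 → posterior Beta(5, 10/3)
obs 4: x=0 → posterior Beta(5, 13/3)
obs 5: x=0 → posterior Beta(5, 16/3)
obs 6: x=0 → posterior Beta(5, 19/3)
obs 7: x=1 → posterior Beta(6, 19/3)
obs 8: x=1 → posterior Beta(7, 19/3)
obs 9: x=0 → posterior Beta(7, 22/3)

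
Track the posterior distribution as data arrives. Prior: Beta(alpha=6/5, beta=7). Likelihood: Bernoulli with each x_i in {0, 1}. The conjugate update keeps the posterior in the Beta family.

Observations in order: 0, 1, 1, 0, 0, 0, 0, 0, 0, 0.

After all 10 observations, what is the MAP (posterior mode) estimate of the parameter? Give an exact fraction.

obs 1: x=0 → posterior Beta(6/5, 8)
obs 2: x=1 → posterior Beta(11/5, 8)
obs 3: x=1 → posterior Beta(16/5, 8)
obs 4: x=0 → posterior Beta(16/5, 9)
obs 5: x=0 → posterior Beta(16/5, 10)
obs 6: x=0 → posterior Beta(16/5, 11)
obs 7: x=0 → posterior Beta(16/5, 12)
obs 8: x=0 → posterior Beta(16/5, 13)
obs 9: x=0 → posterior Beta(16/5, 14)
obs 10: x=0 → posterior Beta(16/5, 15)

11/81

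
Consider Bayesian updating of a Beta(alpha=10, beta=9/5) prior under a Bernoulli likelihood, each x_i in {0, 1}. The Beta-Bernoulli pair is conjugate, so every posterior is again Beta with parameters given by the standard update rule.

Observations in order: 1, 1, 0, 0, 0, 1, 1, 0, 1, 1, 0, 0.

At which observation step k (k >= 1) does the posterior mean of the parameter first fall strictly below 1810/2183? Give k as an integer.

obs 1: x=1 → posterior Beta(11, 9/5)
obs 2: x=1 → posterior Beta(12, 9/5)
obs 3: x=0 → posterior Beta(12, 14/5)
obs 4: x=0 → posterior Beta(12, 19/5)
obs 5: x=0 → posterior Beta(12, 24/5)
obs 6: x=1 → posterior Beta(13, 24/5)
obs 7: x=1 → posterior Beta(14, 24/5)
obs 8: x=0 → posterior Beta(14, 29/5)
obs 9: x=1 → posterior Beta(15, 29/5)
obs 10: x=1 → posterior Beta(16, 29/5)
obs 11: x=0 → posterior Beta(16, 34/5)
obs 12: x=0 → posterior Beta(16, 39/5)

k = 3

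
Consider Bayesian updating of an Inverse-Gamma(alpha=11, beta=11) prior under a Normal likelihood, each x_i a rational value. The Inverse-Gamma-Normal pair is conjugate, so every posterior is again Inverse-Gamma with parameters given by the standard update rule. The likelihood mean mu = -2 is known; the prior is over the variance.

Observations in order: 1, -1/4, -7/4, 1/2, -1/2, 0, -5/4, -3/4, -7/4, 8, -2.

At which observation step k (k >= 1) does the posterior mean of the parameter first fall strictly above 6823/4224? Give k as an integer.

obs 1: x=1 → posterior Inverse-Gamma(23/2, 31/2)
obs 2: x=-1/4 → posterior Inverse-Gamma(12, 545/32)
obs 3: x=-7/4 → posterior Inverse-Gamma(25/2, 273/16)
obs 4: x=1/2 → posterior Inverse-Gamma(13, 323/16)
obs 5: x=-1/2 → posterior Inverse-Gamma(27/2, 341/16)
obs 6: x=0 → posterior Inverse-Gamma(14, 373/16)
obs 7: x=-5/4 → posterior Inverse-Gamma(29/2, 755/32)
obs 8: x=-3/4 → posterior Inverse-Gamma(15, 195/8)
obs 9: x=-7/4 → posterior Inverse-Gamma(31/2, 781/32)
obs 10: x=8 → posterior Inverse-Gamma(16, 2381/32)
obs 11: x=-2 → posterior Inverse-Gamma(33/2, 2381/32)

k = 4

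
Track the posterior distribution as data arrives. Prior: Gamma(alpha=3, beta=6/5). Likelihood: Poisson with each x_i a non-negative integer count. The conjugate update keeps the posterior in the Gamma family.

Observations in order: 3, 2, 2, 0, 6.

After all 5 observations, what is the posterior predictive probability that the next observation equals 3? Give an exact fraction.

obs 1: x=3 → posterior Gamma(6, 11/5)
obs 2: x=2 → posterior Gamma(8, 16/5)
obs 3: x=2 → posterior Gamma(10, 21/5)
obs 4: x=0 → posterior Gamma(10, 26/5)
obs 5: x=6 → posterior Gamma(16, 31/5)

1545774133712768685635522125/7735818598867901659628961792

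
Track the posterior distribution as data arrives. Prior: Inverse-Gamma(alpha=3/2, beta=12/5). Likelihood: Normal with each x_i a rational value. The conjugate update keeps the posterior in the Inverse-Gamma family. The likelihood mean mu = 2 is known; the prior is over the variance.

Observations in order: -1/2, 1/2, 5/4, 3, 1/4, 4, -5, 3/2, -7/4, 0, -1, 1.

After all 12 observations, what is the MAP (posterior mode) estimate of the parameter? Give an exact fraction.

467/80

obs 1: x=-1/2 → posterior Inverse-Gamma(2, 221/40)
obs 2: x=1/2 → posterior Inverse-Gamma(5/2, 133/20)
obs 3: x=5/4 → posterior Inverse-Gamma(3, 1109/160)
obs 4: x=3 → posterior Inverse-Gamma(7/2, 1189/160)
obs 5: x=1/4 → posterior Inverse-Gamma(4, 717/80)
obs 6: x=4 → posterior Inverse-Gamma(9/2, 877/80)
obs 7: x=-5 → posterior Inverse-Gamma(5, 2837/80)
obs 8: x=3/2 → posterior Inverse-Gamma(11/2, 2847/80)
obs 9: x=-7/4 → posterior Inverse-Gamma(6, 6819/160)
obs 10: x=0 → posterior Inverse-Gamma(13/2, 7139/160)
obs 11: x=-1 → posterior Inverse-Gamma(7, 7859/160)
obs 12: x=1 → posterior Inverse-Gamma(15/2, 7939/160)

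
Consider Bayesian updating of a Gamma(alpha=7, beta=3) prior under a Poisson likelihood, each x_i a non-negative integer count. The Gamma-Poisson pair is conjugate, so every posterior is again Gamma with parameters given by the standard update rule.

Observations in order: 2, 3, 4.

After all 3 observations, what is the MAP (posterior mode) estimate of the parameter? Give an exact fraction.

obs 1: x=2 → posterior Gamma(9, 4)
obs 2: x=3 → posterior Gamma(12, 5)
obs 3: x=4 → posterior Gamma(16, 6)

5/2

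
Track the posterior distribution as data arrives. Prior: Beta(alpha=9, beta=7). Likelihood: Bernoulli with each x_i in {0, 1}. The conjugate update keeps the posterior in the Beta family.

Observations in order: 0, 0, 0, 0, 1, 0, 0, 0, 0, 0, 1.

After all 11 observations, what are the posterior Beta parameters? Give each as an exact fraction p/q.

obs 1: x=0 → posterior Beta(9, 8)
obs 2: x=0 → posterior Beta(9, 9)
obs 3: x=0 → posterior Beta(9, 10)
obs 4: x=0 → posterior Beta(9, 11)
obs 5: x=1 → posterior Beta(10, 11)
obs 6: x=0 → posterior Beta(10, 12)
obs 7: x=0 → posterior Beta(10, 13)
obs 8: x=0 → posterior Beta(10, 14)
obs 9: x=0 → posterior Beta(10, 15)
obs 10: x=0 → posterior Beta(10, 16)
obs 11: x=1 → posterior Beta(11, 16)

alpha=11, beta=16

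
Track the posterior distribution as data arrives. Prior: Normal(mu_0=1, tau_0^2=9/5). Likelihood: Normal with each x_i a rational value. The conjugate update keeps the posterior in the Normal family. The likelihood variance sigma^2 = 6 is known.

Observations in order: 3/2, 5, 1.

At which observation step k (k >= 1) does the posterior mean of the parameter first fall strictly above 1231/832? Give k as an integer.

k = 2

obs 1: x=3/2 → posterior Normal(29/26, 18/13)
obs 2: x=5 → posterior Normal(59/32, 9/8)
obs 3: x=1 → posterior Normal(65/38, 18/19)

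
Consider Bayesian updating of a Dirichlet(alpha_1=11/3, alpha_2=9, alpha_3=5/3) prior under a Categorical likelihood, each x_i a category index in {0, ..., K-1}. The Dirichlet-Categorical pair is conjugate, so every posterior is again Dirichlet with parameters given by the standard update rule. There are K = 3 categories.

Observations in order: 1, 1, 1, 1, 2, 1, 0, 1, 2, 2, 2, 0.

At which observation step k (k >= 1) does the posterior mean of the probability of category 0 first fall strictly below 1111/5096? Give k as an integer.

k = 3

obs 1: x=1 → posterior Dirichlet(11/3, 10, 5/3)
obs 2: x=1 → posterior Dirichlet(11/3, 11, 5/3)
obs 3: x=1 → posterior Dirichlet(11/3, 12, 5/3)
obs 4: x=1 → posterior Dirichlet(11/3, 13, 5/3)
obs 5: x=2 → posterior Dirichlet(11/3, 13, 8/3)
obs 6: x=1 → posterior Dirichlet(11/3, 14, 8/3)
obs 7: x=0 → posterior Dirichlet(14/3, 14, 8/3)
obs 8: x=1 → posterior Dirichlet(14/3, 15, 8/3)
obs 9: x=2 → posterior Dirichlet(14/3, 15, 11/3)
obs 10: x=2 → posterior Dirichlet(14/3, 15, 14/3)
obs 11: x=2 → posterior Dirichlet(14/3, 15, 17/3)
obs 12: x=0 → posterior Dirichlet(17/3, 15, 17/3)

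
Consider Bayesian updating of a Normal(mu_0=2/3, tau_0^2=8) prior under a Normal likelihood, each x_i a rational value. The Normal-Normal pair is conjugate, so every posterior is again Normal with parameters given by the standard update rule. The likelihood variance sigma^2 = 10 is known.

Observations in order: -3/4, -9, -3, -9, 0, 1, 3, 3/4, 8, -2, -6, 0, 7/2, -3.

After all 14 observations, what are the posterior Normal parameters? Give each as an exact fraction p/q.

obs 1: x=-3/4 → posterior Normal(1/27, 40/9)
obs 2: x=-9 → posterior Normal(-107/39, 40/13)
obs 3: x=-3 → posterior Normal(-143/51, 40/17)
obs 4: x=-9 → posterior Normal(-251/63, 40/21)
obs 5: x=0 → posterior Normal(-251/75, 8/5)
obs 6: x=1 → posterior Normal(-239/87, 40/29)
obs 7: x=3 → posterior Normal(-203/99, 40/33)
obs 8: x=3/4 → posterior Normal(-194/111, 40/37)
obs 9: x=8 → posterior Normal(-98/123, 40/41)
obs 10: x=-2 → posterior Normal(-122/135, 8/9)
obs 11: x=-6 → posterior Normal(-194/147, 40/49)
obs 12: x=0 → posterior Normal(-194/159, 40/53)
obs 13: x=7/2 → posterior Normal(-8/9, 40/57)
obs 14: x=-3 → posterior Normal(-188/183, 40/61)

mu_0=-188/183, tau_0^2=40/61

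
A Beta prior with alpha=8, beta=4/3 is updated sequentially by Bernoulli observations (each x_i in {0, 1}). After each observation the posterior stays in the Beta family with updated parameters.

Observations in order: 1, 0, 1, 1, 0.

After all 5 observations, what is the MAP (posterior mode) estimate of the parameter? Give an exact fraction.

30/37

obs 1: x=1 → posterior Beta(9, 4/3)
obs 2: x=0 → posterior Beta(9, 7/3)
obs 3: x=1 → posterior Beta(10, 7/3)
obs 4: x=1 → posterior Beta(11, 7/3)
obs 5: x=0 → posterior Beta(11, 10/3)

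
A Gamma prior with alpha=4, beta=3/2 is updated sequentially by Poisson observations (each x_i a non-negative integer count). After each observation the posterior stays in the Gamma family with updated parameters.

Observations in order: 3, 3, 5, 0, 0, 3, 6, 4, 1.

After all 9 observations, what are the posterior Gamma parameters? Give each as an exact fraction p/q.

obs 1: x=3 → posterior Gamma(7, 5/2)
obs 2: x=3 → posterior Gamma(10, 7/2)
obs 3: x=5 → posterior Gamma(15, 9/2)
obs 4: x=0 → posterior Gamma(15, 11/2)
obs 5: x=0 → posterior Gamma(15, 13/2)
obs 6: x=3 → posterior Gamma(18, 15/2)
obs 7: x=6 → posterior Gamma(24, 17/2)
obs 8: x=4 → posterior Gamma(28, 19/2)
obs 9: x=1 → posterior Gamma(29, 21/2)

alpha=29, beta=21/2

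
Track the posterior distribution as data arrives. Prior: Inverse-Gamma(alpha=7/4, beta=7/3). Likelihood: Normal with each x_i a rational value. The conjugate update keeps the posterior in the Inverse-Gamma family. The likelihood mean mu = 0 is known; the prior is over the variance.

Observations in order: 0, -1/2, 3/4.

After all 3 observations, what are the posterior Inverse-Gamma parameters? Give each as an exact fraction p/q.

obs 1: x=0 → posterior Inverse-Gamma(9/4, 7/3)
obs 2: x=-1/2 → posterior Inverse-Gamma(11/4, 59/24)
obs 3: x=3/4 → posterior Inverse-Gamma(13/4, 263/96)

alpha=13/4, beta=263/96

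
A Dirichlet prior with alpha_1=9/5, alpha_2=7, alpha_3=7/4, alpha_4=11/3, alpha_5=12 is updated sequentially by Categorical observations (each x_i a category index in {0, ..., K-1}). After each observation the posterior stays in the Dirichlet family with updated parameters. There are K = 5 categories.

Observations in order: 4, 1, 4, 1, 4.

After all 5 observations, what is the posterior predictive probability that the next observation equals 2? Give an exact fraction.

obs 1: x=4 → posterior Dirichlet(9/5, 7, 7/4, 11/3, 13)
obs 2: x=1 → posterior Dirichlet(9/5, 8, 7/4, 11/3, 13)
obs 3: x=4 → posterior Dirichlet(9/5, 8, 7/4, 11/3, 14)
obs 4: x=1 → posterior Dirichlet(9/5, 9, 7/4, 11/3, 14)
obs 5: x=4 → posterior Dirichlet(9/5, 9, 7/4, 11/3, 15)

105/1873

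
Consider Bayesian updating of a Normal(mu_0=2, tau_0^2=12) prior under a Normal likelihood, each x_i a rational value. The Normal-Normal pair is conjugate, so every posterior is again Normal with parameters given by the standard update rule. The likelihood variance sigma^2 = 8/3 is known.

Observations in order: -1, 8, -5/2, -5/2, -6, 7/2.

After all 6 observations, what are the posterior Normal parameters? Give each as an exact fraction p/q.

obs 1: x=-1 → posterior Normal(-5/11, 24/11)
obs 2: x=8 → posterior Normal(67/20, 6/5)
obs 3: x=-5/2 → posterior Normal(89/58, 24/29)
obs 4: x=-5/2 → posterior Normal(11/19, 12/19)
obs 5: x=-6 → posterior Normal(-32/47, 24/47)
obs 6: x=7/2 → posterior Normal(-1/112, 3/7)

mu_0=-1/112, tau_0^2=3/7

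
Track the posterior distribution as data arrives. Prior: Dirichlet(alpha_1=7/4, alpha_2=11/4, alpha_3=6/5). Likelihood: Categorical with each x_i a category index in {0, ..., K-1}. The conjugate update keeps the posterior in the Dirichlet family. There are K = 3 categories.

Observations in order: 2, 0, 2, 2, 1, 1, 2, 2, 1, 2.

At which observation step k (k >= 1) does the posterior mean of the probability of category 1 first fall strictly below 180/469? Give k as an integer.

obs 1: x=2 → posterior Dirichlet(7/4, 11/4, 11/5)
obs 2: x=0 → posterior Dirichlet(11/4, 11/4, 11/5)
obs 3: x=2 → posterior Dirichlet(11/4, 11/4, 16/5)
obs 4: x=2 → posterior Dirichlet(11/4, 11/4, 21/5)
obs 5: x=1 → posterior Dirichlet(11/4, 15/4, 21/5)
obs 6: x=1 → posterior Dirichlet(11/4, 19/4, 21/5)
obs 7: x=2 → posterior Dirichlet(11/4, 19/4, 26/5)
obs 8: x=2 → posterior Dirichlet(11/4, 19/4, 31/5)
obs 9: x=1 → posterior Dirichlet(11/4, 23/4, 31/5)
obs 10: x=2 → posterior Dirichlet(11/4, 23/4, 36/5)

k = 2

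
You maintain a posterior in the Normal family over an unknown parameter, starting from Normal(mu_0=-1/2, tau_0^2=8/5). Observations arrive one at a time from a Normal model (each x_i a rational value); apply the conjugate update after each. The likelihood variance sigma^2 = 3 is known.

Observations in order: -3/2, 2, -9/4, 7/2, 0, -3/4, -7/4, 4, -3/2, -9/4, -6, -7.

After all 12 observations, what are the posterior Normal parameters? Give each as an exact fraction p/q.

mu_0=-77/74, tau_0^2=8/37

obs 1: x=-3/2 → posterior Normal(-39/46, 24/23)
obs 2: x=2 → posterior Normal(-7/62, 24/31)
obs 3: x=-9/4 → posterior Normal(-43/78, 8/13)
obs 4: x=7/2 → posterior Normal(13/94, 24/47)
obs 5: x=0 → posterior Normal(13/110, 24/55)
obs 6: x=-3/4 → posterior Normal(1/126, 8/21)
obs 7: x=-7/4 → posterior Normal(-27/142, 24/71)
obs 8: x=4 → posterior Normal(37/158, 24/79)
obs 9: x=-3/2 → posterior Normal(13/174, 8/29)
obs 10: x=-9/4 → posterior Normal(-23/190, 24/95)
obs 11: x=-6 → posterior Normal(-119/206, 24/103)
obs 12: x=-7 → posterior Normal(-77/74, 8/37)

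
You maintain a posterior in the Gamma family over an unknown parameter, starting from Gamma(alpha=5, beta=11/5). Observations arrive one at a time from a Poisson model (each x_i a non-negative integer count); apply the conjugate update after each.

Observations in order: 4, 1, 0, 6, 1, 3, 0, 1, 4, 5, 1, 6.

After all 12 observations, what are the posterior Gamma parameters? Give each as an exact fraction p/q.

alpha=37, beta=71/5

obs 1: x=4 → posterior Gamma(9, 16/5)
obs 2: x=1 → posterior Gamma(10, 21/5)
obs 3: x=0 → posterior Gamma(10, 26/5)
obs 4: x=6 → posterior Gamma(16, 31/5)
obs 5: x=1 → posterior Gamma(17, 36/5)
obs 6: x=3 → posterior Gamma(20, 41/5)
obs 7: x=0 → posterior Gamma(20, 46/5)
obs 8: x=1 → posterior Gamma(21, 51/5)
obs 9: x=4 → posterior Gamma(25, 56/5)
obs 10: x=5 → posterior Gamma(30, 61/5)
obs 11: x=1 → posterior Gamma(31, 66/5)
obs 12: x=6 → posterior Gamma(37, 71/5)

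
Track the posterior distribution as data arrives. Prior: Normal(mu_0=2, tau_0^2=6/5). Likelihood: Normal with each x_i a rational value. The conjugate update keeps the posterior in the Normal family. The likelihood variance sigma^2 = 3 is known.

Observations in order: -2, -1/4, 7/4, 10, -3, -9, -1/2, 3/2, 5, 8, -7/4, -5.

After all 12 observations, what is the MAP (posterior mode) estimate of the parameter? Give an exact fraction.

obs 1: x=-2 → posterior Normal(6/7, 6/7)
obs 2: x=-1/4 → posterior Normal(11/18, 2/3)
obs 3: x=7/4 → posterior Normal(9/11, 6/11)
obs 4: x=10 → posterior Normal(29/13, 6/13)
obs 5: x=-3 → posterior Normal(23/15, 2/5)
obs 6: x=-9 → posterior Normal(5/17, 6/17)
obs 7: x=-1/2 → posterior Normal(4/19, 6/19)
obs 8: x=3/2 → posterior Normal(1/3, 2/7)
obs 9: x=5 → posterior Normal(17/23, 6/23)
obs 10: x=8 → posterior Normal(33/25, 6/25)
obs 11: x=-7/4 → posterior Normal(59/54, 2/9)
obs 12: x=-5 → posterior Normal(39/58, 6/29)

39/58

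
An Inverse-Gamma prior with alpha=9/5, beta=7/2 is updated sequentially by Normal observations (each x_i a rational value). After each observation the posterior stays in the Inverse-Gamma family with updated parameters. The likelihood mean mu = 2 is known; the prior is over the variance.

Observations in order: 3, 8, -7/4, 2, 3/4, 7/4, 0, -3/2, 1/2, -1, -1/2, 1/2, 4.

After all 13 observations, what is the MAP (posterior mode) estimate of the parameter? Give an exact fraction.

7975/1488

obs 1: x=3 → posterior Inverse-Gamma(23/10, 4)
obs 2: x=8 → posterior Inverse-Gamma(14/5, 22)
obs 3: x=-7/4 → posterior Inverse-Gamma(33/10, 929/32)
obs 4: x=2 → posterior Inverse-Gamma(19/5, 929/32)
obs 5: x=3/4 → posterior Inverse-Gamma(43/10, 477/16)
obs 6: x=7/4 → posterior Inverse-Gamma(24/5, 955/32)
obs 7: x=0 → posterior Inverse-Gamma(53/10, 1019/32)
obs 8: x=-3/2 → posterior Inverse-Gamma(29/5, 1215/32)
obs 9: x=1/2 → posterior Inverse-Gamma(63/10, 1251/32)
obs 10: x=-1 → posterior Inverse-Gamma(34/5, 1395/32)
obs 11: x=-1/2 → posterior Inverse-Gamma(73/10, 1495/32)
obs 12: x=1/2 → posterior Inverse-Gamma(39/5, 1531/32)
obs 13: x=4 → posterior Inverse-Gamma(83/10, 1595/32)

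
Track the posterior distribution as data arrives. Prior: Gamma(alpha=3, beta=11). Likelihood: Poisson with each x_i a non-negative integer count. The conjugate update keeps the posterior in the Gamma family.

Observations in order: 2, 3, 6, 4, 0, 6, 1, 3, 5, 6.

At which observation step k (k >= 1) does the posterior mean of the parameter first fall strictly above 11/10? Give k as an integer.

k = 4

obs 1: x=2 → posterior Gamma(5, 12)
obs 2: x=3 → posterior Gamma(8, 13)
obs 3: x=6 → posterior Gamma(14, 14)
obs 4: x=4 → posterior Gamma(18, 15)
obs 5: x=0 → posterior Gamma(18, 16)
obs 6: x=6 → posterior Gamma(24, 17)
obs 7: x=1 → posterior Gamma(25, 18)
obs 8: x=3 → posterior Gamma(28, 19)
obs 9: x=5 → posterior Gamma(33, 20)
obs 10: x=6 → posterior Gamma(39, 21)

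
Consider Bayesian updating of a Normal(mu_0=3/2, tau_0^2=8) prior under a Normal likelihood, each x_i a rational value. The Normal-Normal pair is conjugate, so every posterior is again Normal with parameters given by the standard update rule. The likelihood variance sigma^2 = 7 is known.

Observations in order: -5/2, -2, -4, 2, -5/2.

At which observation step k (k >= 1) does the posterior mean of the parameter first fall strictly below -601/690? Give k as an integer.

obs 1: x=-5/2 → posterior Normal(-19/30, 56/15)
obs 2: x=-2 → posterior Normal(-51/46, 56/23)
obs 3: x=-4 → posterior Normal(-115/62, 56/31)
obs 4: x=2 → posterior Normal(-83/78, 56/39)
obs 5: x=-5/2 → posterior Normal(-123/94, 56/47)

k = 2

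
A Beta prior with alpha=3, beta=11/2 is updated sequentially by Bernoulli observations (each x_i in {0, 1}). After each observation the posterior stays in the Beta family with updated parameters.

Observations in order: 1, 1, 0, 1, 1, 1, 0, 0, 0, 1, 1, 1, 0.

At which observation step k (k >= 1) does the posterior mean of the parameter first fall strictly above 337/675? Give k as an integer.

obs 1: x=1 → posterior Beta(4, 11/2)
obs 2: x=1 → posterior Beta(5, 11/2)
obs 3: x=0 → posterior Beta(5, 13/2)
obs 4: x=1 → posterior Beta(6, 13/2)
obs 5: x=1 → posterior Beta(7, 13/2)
obs 6: x=1 → posterior Beta(8, 13/2)
obs 7: x=0 → posterior Beta(8, 15/2)
obs 8: x=0 → posterior Beta(8, 17/2)
obs 9: x=0 → posterior Beta(8, 19/2)
obs 10: x=1 → posterior Beta(9, 19/2)
obs 11: x=1 → posterior Beta(10, 19/2)
obs 12: x=1 → posterior Beta(11, 19/2)
obs 13: x=0 → posterior Beta(11, 21/2)

k = 5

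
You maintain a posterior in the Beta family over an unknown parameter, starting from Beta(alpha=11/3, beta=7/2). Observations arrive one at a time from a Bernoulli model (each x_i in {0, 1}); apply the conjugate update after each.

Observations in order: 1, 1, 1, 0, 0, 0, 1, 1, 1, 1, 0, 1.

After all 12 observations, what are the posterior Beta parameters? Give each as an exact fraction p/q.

alpha=35/3, beta=15/2

obs 1: x=1 → posterior Beta(14/3, 7/2)
obs 2: x=1 → posterior Beta(17/3, 7/2)
obs 3: x=1 → posterior Beta(20/3, 7/2)
obs 4: x=0 → posterior Beta(20/3, 9/2)
obs 5: x=0 → posterior Beta(20/3, 11/2)
obs 6: x=0 → posterior Beta(20/3, 13/2)
obs 7: x=1 → posterior Beta(23/3, 13/2)
obs 8: x=1 → posterior Beta(26/3, 13/2)
obs 9: x=1 → posterior Beta(29/3, 13/2)
obs 10: x=1 → posterior Beta(32/3, 13/2)
obs 11: x=0 → posterior Beta(32/3, 15/2)
obs 12: x=1 → posterior Beta(35/3, 15/2)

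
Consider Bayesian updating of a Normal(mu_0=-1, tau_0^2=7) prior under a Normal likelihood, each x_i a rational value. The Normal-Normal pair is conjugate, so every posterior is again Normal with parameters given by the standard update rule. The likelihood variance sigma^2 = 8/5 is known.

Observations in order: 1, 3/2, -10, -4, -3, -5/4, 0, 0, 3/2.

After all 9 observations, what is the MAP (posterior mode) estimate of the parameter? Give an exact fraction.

-2027/1292

obs 1: x=1 → posterior Normal(27/43, 56/43)
obs 2: x=3/2 → posterior Normal(53/52, 28/39)
obs 3: x=-10 → posterior Normal(-541/226, 56/113)
obs 4: x=-4 → posterior Normal(-821/296, 14/37)
obs 5: x=-3 → posterior Normal(-1031/366, 56/183)
obs 6: x=-5/4 → posterior Normal(-2237/872, 28/109)
obs 7: x=0 → posterior Normal(-2237/1012, 56/253)
obs 8: x=0 → posterior Normal(-2237/1152, 7/36)
obs 9: x=3/2 → posterior Normal(-2027/1292, 56/323)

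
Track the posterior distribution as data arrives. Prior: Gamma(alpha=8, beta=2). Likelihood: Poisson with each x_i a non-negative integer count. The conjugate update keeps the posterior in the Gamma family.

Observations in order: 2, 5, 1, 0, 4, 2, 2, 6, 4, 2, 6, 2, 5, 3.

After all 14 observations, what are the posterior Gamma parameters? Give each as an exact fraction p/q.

obs 1: x=2 → posterior Gamma(10, 3)
obs 2: x=5 → posterior Gamma(15, 4)
obs 3: x=1 → posterior Gamma(16, 5)
obs 4: x=0 → posterior Gamma(16, 6)
obs 5: x=4 → posterior Gamma(20, 7)
obs 6: x=2 → posterior Gamma(22, 8)
obs 7: x=2 → posterior Gamma(24, 9)
obs 8: x=6 → posterior Gamma(30, 10)
obs 9: x=4 → posterior Gamma(34, 11)
obs 10: x=2 → posterior Gamma(36, 12)
obs 11: x=6 → posterior Gamma(42, 13)
obs 12: x=2 → posterior Gamma(44, 14)
obs 13: x=5 → posterior Gamma(49, 15)
obs 14: x=3 → posterior Gamma(52, 16)

alpha=52, beta=16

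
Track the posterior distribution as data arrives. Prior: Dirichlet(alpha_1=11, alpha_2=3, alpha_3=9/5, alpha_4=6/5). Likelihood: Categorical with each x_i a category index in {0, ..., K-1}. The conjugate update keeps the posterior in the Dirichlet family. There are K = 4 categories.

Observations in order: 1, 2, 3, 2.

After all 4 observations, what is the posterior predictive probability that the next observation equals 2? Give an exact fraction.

19/105

obs 1: x=1 → posterior Dirichlet(11, 4, 9/5, 6/5)
obs 2: x=2 → posterior Dirichlet(11, 4, 14/5, 6/5)
obs 3: x=3 → posterior Dirichlet(11, 4, 14/5, 11/5)
obs 4: x=2 → posterior Dirichlet(11, 4, 19/5, 11/5)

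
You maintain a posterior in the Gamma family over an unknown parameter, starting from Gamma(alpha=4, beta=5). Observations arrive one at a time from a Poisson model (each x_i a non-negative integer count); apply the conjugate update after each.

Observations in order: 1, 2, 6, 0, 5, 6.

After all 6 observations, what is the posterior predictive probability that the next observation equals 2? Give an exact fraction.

obs 1: x=1 → posterior Gamma(5, 6)
obs 2: x=2 → posterior Gamma(7, 7)
obs 3: x=6 → posterior Gamma(13, 8)
obs 4: x=0 → posterior Gamma(13, 9)
obs 5: x=5 → posterior Gamma(18, 10)
obs 6: x=6 → posterior Gamma(24, 11)

246243316895190277367796025/953962166440690129601298432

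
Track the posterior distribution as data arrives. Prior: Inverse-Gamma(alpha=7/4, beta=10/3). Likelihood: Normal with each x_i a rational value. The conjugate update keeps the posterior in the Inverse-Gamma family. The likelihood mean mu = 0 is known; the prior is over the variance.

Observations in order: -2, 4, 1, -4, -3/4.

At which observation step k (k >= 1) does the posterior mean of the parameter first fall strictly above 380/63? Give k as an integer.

k = 2

obs 1: x=-2 → posterior Inverse-Gamma(9/4, 16/3)
obs 2: x=4 → posterior Inverse-Gamma(11/4, 40/3)
obs 3: x=1 → posterior Inverse-Gamma(13/4, 83/6)
obs 4: x=-4 → posterior Inverse-Gamma(15/4, 131/6)
obs 5: x=-3/4 → posterior Inverse-Gamma(17/4, 2123/96)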